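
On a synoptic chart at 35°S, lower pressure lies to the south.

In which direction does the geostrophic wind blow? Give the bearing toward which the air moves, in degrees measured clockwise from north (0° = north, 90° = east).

The pressure-gradient force points toward the south (bearing 180°).
Geostrophic balance: in the Southern Hemisphere the Coriolis force deflects motion to the left, so the geostrophic wind blows 90° to the left of the pressure-gradient force (low pressure on the right).
Rotating 180° by 90° counterclockwise gives 090° — the wind blows toward the east.

090°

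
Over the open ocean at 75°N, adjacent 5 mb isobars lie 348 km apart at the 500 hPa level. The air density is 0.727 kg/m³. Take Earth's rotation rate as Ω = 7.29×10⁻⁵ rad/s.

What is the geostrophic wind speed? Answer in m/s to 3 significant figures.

Coriolis parameter at 75°N:
f = 2Ω sin φ = 2 × 7.29×10⁻⁵ × sin 75° = 1.41×10⁻⁴ s⁻¹
Pressure gradient: |∂P/∂n| = 500 Pa / 348000 m = 1.44×10⁻³ Pa/m
Geostrophic balance (pressure-gradient force = Coriolis force):
V_g = (1/(fρ)) |∂P/∂n| = 1.44×10⁻³ / (1.41×10⁻⁴ × 0.727) = 14.0 m/s

14.0 m/s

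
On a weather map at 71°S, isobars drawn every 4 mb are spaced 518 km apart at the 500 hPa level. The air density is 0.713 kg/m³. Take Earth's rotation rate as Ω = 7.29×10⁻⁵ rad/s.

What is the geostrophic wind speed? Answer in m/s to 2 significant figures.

Coriolis parameter at 71°S:
f = 2Ω sin φ = 2 × 7.29×10⁻⁵ × sin 71° = 1.38×10⁻⁴ s⁻¹
Pressure gradient: |∂P/∂n| = 400 Pa / 518000 m = 7.72×10⁻⁴ Pa/m
Geostrophic balance (pressure-gradient force = Coriolis force):
V_g = (1/(fρ)) |∂P/∂n| = 7.72×10⁻⁴ / (1.38×10⁻⁴ × 0.713) = 7.86 m/s

7.9 m/s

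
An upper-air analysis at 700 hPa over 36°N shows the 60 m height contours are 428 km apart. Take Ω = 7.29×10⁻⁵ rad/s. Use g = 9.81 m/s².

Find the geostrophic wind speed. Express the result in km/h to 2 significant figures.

58 km/h

Coriolis parameter at 36°N:
f = 2Ω sin φ = 2 × 7.29×10⁻⁵ × sin 36° = 8.57×10⁻⁵ s⁻¹
Height gradient: |∂Z/∂n| = 60 m / 428000 m = 1.40×10⁻⁴
On a pressure surface, geostrophic balance gives V_g = (g/f)|∂Z/∂n|:
V_g = 9.81 × 1.40×10⁻⁴ / 8.57×10⁻⁵ = 16.0 m/s
Converting: 16.0 m/s × 3.6 = 58 km/h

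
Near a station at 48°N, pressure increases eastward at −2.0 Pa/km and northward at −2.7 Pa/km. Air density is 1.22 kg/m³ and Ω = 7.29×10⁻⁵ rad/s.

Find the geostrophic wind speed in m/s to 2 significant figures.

Coriolis parameter at 48°N:
f = 2Ω sin φ = 2 × 7.29×10⁻⁵ × sin 48° = 1.08×10⁻⁴ s⁻¹
Component geostrophic relations (x east, y north):
u_g = −(1/(fρ)) ∂P/∂y,  v_g = (1/(fρ)) ∂P/∂x
u_g = −(−2.7×10⁻³)/(1.08×10⁻⁴ × 1.22) = 20.4 m/s;  v_g = (−2.0×10⁻³)/(1.08×10⁻⁴ × 1.22) = −15.1 m/s
|V_g| = √(u_g² + v_g²) = 25.4 m/s

25 m/s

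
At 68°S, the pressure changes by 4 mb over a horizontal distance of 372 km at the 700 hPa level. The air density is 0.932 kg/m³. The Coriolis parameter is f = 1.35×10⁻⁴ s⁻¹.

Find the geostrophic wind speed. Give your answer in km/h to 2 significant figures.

Pressure gradient: |∂P/∂n| = 400 Pa / 372000 m = 1.08×10⁻³ Pa/m
Geostrophic balance (pressure-gradient force = Coriolis force):
V_g = (1/(fρ)) |∂P/∂n| = 1.08×10⁻³ / (1.35×10⁻⁴ × 0.932) = 8.55 m/s
Converting: 8.55 m/s × 3.6 = 31 km/h

31 km/h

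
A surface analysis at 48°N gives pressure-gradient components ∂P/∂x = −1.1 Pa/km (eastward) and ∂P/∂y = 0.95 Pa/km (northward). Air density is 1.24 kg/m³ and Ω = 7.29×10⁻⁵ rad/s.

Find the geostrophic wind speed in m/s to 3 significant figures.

10.8 m/s

Coriolis parameter at 48°N:
f = 2Ω sin φ = 2 × 7.29×10⁻⁵ × sin 48° = 1.08×10⁻⁴ s⁻¹
Component geostrophic relations (x east, y north):
u_g = −(1/(fρ)) ∂P/∂y,  v_g = (1/(fρ)) ∂P/∂x
u_g = −(0.95×10⁻³)/(1.08×10⁻⁴ × 1.24) = −7.07 m/s;  v_g = (−1.1×10⁻³)/(1.08×10⁻⁴ × 1.24) = −8.19 m/s
|V_g| = √(u_g² + v_g²) = 10.8 m/s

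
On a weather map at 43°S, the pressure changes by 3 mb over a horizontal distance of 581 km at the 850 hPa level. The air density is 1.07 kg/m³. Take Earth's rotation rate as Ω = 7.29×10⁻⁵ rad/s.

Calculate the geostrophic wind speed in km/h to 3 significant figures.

Coriolis parameter at 43°S:
f = 2Ω sin φ = 2 × 7.29×10⁻⁵ × sin 43° = 9.94×10⁻⁵ s⁻¹
Pressure gradient: |∂P/∂n| = 300 Pa / 581000 m = 5.16×10⁻⁴ Pa/m
Geostrophic balance (pressure-gradient force = Coriolis force):
V_g = (1/(fρ)) |∂P/∂n| = 5.16×10⁻⁴ / (9.94×10⁻⁵ × 1.07) = 4.85 m/s
Converting: 4.85 m/s × 3.6 = 17.5 km/h

17.5 km/h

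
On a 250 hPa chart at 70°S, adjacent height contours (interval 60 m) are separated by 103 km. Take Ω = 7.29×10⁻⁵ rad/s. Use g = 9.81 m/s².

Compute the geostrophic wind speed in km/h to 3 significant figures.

Coriolis parameter at 70°S:
f = 2Ω sin φ = 2 × 7.29×10⁻⁵ × sin 70° = 1.37×10⁻⁴ s⁻¹
Height gradient: |∂Z/∂n| = 60 m / 103000 m = 5.83×10⁻⁴
On a pressure surface, geostrophic balance gives V_g = (g/f)|∂Z/∂n|:
V_g = 9.81 × 5.83×10⁻⁴ / 1.37×10⁻⁴ = 41.7 m/s
Converting: 41.7 m/s × 3.6 = 150 km/h

150 km/h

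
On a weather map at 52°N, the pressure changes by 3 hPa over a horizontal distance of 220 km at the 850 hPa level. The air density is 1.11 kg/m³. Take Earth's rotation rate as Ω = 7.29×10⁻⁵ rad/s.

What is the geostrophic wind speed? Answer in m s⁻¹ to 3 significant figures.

Coriolis parameter at 52°N:
f = 2Ω sin φ = 2 × 7.29×10⁻⁵ × sin 52° = 1.15×10⁻⁴ s⁻¹
Pressure gradient: |∂P/∂n| = 300 Pa / 220000 m = 1.36×10⁻³ Pa/m
Geostrophic balance (pressure-gradient force = Coriolis force):
V_g = (1/(fρ)) |∂P/∂n| = 1.36×10⁻³ / (1.15×10⁻⁴ × 1.11) = 10.7 m/s

10.7 m s⁻¹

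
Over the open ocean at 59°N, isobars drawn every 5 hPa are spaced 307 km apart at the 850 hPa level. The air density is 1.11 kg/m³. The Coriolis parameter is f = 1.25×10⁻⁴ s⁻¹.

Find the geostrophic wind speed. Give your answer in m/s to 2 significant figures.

Pressure gradient: |∂P/∂n| = 500 Pa / 307000 m = 1.63×10⁻³ Pa/m
Geostrophic balance (pressure-gradient force = Coriolis force):
V_g = (1/(fρ)) |∂P/∂n| = 1.63×10⁻³ / (1.25×10⁻⁴ × 1.11) = 11.7 m/s

12 m/s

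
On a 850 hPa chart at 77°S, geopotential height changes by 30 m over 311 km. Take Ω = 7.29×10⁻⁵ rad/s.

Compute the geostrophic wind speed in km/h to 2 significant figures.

Coriolis parameter at 77°S:
f = 2Ω sin φ = 2 × 7.29×10⁻⁵ × sin 77° = 1.42×10⁻⁴ s⁻¹
Height gradient: |∂Z/∂n| = 30 m / 311000 m = 9.65×10⁻⁵
On a pressure surface, geostrophic balance gives V_g = (g/f)|∂Z/∂n|:
V_g = 9.81 × 9.65×10⁻⁵ / 1.42×10⁻⁴ = 6.66 m/s
Converting: 6.66 m/s × 3.6 = 24 km/h

24 km/h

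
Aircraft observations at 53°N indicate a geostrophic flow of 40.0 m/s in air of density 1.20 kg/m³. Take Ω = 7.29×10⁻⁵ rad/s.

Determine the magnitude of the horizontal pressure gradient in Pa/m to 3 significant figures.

Coriolis parameter at 53°N:
f = 2Ω sin φ = 2 × 7.29×10⁻⁵ × sin 53° = 1.16×10⁻⁴ s⁻¹
Geostrophic balance rearranged: |∂P/∂n| = f ρ V_g
|∂P/∂n| = 1.16×10⁻⁴ × 1.20 × 40.0 = 5.59×10⁻³ Pa/m

5.59×10⁻³ Pa/m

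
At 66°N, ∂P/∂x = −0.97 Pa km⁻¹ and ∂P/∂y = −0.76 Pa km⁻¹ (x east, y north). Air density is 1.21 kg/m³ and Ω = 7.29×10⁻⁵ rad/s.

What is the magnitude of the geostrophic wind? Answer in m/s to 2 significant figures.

Coriolis parameter at 66°N:
f = 2Ω sin φ = 2 × 7.29×10⁻⁵ × sin 66° = 1.33×10⁻⁴ s⁻¹
Component geostrophic relations (x east, y north):
u_g = −(1/(fρ)) ∂P/∂y,  v_g = (1/(fρ)) ∂P/∂x
u_g = −(−0.76×10⁻³)/(1.33×10⁻⁴ × 1.21) = 4.72 m/s;  v_g = (−0.97×10⁻³)/(1.33×10⁻⁴ × 1.21) = −6.02 m/s
|V_g| = √(u_g² + v_g²) = 7.65 m/s

7.6 m/s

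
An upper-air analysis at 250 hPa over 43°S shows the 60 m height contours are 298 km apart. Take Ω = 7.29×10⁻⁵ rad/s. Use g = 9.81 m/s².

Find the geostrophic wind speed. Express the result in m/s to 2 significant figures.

20 m/s

Coriolis parameter at 43°S:
f = 2Ω sin φ = 2 × 7.29×10⁻⁵ × sin 43° = 9.94×10⁻⁵ s⁻¹
Height gradient: |∂Z/∂n| = 60 m / 298000 m = 2.01×10⁻⁴
On a pressure surface, geostrophic balance gives V_g = (g/f)|∂Z/∂n|:
V_g = 9.81 × 2.01×10⁻⁴ / 9.94×10⁻⁵ = 19.9 m/s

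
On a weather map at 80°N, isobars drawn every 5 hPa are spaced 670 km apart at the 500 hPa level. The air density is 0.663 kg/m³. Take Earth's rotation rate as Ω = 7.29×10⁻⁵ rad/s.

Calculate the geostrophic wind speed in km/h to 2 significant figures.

Coriolis parameter at 80°N:
f = 2Ω sin φ = 2 × 7.29×10⁻⁵ × sin 80° = 1.44×10⁻⁴ s⁻¹
Pressure gradient: |∂P/∂n| = 500 Pa / 670000 m = 7.46×10⁻⁴ Pa/m
Geostrophic balance (pressure-gradient force = Coriolis force):
V_g = (1/(fρ)) |∂P/∂n| = 7.46×10⁻⁴ / (1.44×10⁻⁴ × 0.663) = 7.84 m/s
Converting: 7.84 m/s × 3.6 = 28 km/h

28 km/h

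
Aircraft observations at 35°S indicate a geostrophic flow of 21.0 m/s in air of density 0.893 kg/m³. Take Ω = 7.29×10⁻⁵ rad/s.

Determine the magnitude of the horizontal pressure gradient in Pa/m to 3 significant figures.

Coriolis parameter at 35°S:
f = 2Ω sin φ = 2 × 7.29×10⁻⁵ × sin 35° = 8.36×10⁻⁵ s⁻¹
Geostrophic balance rearranged: |∂P/∂n| = f ρ V_g
|∂P/∂n| = 8.36×10⁻⁵ × 0.893 × 21.0 = 1.57×10⁻³ Pa/m

1.57×10⁻³ Pa/m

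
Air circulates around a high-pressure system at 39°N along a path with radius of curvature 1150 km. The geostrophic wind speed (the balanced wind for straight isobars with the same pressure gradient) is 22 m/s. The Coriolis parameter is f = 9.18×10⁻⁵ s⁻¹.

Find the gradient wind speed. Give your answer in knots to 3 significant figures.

60.7 knots

Around a high, pressure-gradient force acts outward with centrifugal, so Coriolis balances both:
fV = (1/ρ)|∂P/∂n| + V²/R  →  V² − fR·V + fR·V_g = 0
With fR = 9.18×10⁻⁵ × 1150×10³ m = 106 m/s:
V = [fR − √((fR)² − 4 fR V_g)]/2 = [106 − √(106² − 4×106×22)]/2 = 31.3 m/s
Supergeostrophic (V > V_g = 22 m/s), as expected around a high.
Converting: 31.3 m/s × 1.944 = 60.7 knots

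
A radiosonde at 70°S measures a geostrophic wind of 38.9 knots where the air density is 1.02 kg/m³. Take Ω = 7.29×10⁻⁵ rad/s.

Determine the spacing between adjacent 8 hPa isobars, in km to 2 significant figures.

Coriolis parameter at 70°S:
f = 2Ω sin φ = 2 × 7.29×10⁻⁵ × sin 70° = 1.37×10⁻⁴ s⁻¹
Wind speed in SI: 38.9 knots = 20.0 m/s
Geostrophic balance rearranged: |∂P/∂n| = f ρ V_g
|∂P/∂n| = 1.37×10⁻⁴ × 1.02 × 20.0 = 2.80×10⁻³ Pa/m
Isobar spacing: Δn = ΔP/|∂P/∂n| = 800 Pa / 2.80×10⁻³ Pa/m = 286061 m ≈ 290 km

290 km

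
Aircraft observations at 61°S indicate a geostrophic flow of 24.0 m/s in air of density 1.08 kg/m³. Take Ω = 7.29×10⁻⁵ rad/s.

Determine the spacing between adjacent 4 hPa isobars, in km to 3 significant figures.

Coriolis parameter at 61°S:
f = 2Ω sin φ = 2 × 7.29×10⁻⁵ × sin 61° = 1.28×10⁻⁴ s⁻¹
Geostrophic balance rearranged: |∂P/∂n| = f ρ V_g
|∂P/∂n| = 1.28×10⁻⁴ × 1.08 × 24.0 = 3.31×10⁻³ Pa/m
Isobar spacing: Δn = ΔP/|∂P/∂n| = 400 Pa / 3.31×10⁻³ Pa/m = 121018 m ≈ 121 km

121 km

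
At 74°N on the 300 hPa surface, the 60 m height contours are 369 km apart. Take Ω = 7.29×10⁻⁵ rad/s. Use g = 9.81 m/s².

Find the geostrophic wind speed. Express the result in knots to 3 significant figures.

Coriolis parameter at 74°N:
f = 2Ω sin φ = 2 × 7.29×10⁻⁵ × sin 74° = 1.40×10⁻⁴ s⁻¹
Height gradient: |∂Z/∂n| = 60 m / 369000 m = 1.63×10⁻⁴
On a pressure surface, geostrophic balance gives V_g = (g/f)|∂Z/∂n|:
V_g = 9.81 × 1.63×10⁻⁴ / 1.40×10⁻⁴ = 11.4 m/s
Converting: 11.4 m/s × 1.944 = 22.1 knots

22.1 knots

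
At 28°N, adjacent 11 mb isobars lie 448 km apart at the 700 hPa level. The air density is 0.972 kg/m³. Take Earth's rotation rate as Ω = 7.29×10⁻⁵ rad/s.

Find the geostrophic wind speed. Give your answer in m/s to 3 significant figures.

36.9 m/s

Coriolis parameter at 28°N:
f = 2Ω sin φ = 2 × 7.29×10⁻⁵ × sin 28° = 6.84×10⁻⁵ s⁻¹
Pressure gradient: |∂P/∂n| = 1100 Pa / 448000 m = 2.46×10⁻³ Pa/m
Geostrophic balance (pressure-gradient force = Coriolis force):
V_g = (1/(fρ)) |∂P/∂n| = 2.46×10⁻³ / (6.84×10⁻⁵ × 0.972) = 36.9 m/s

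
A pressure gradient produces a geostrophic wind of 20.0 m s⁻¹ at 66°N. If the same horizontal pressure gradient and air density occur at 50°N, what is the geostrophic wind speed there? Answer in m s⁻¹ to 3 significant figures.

With the same pressure gradient and density, V_g ∝ 1/f ∝ 1/sin φ.
V₂ = V₁ · sin φ₁ / sin φ₂ = 20.0 × sin 66° / sin 50°
V₂ = 20.0 × 0.9135/0.7660 = 23.9 m s⁻¹

23.9 m s⁻¹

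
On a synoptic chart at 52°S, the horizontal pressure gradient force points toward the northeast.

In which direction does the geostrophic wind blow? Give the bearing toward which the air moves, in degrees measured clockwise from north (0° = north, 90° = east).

The pressure-gradient force points toward the northeast (bearing 045°).
Geostrophic balance: in the Southern Hemisphere the Coriolis force deflects motion to the left, so the geostrophic wind blows 90° to the left of the pressure-gradient force (low pressure on the right).
Rotating 045° by 90° counterclockwise gives 315° — the wind blows toward the northwest.

315°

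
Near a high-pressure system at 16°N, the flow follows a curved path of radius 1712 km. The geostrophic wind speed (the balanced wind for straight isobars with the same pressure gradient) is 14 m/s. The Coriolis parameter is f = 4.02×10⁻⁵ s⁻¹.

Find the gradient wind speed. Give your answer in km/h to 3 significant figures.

70.4 km/h

Around a high, pressure-gradient force acts outward with centrifugal, so Coriolis balances both:
fV = (1/ρ)|∂P/∂n| + V²/R  →  V² − fR·V + fR·V_g = 0
With fR = 4.02×10⁻⁵ × 1712×10³ m = 68.8 m/s:
V = [fR − √((fR)² − 4 fR V_g)]/2 = [68.8 − √(68.8² − 4×68.8×14)]/2 = 19.6 m/s
Supergeostrophic (V > V_g = 14 m/s), as expected around a high.
Converting: 19.6 m/s × 3.6 = 70.4 km/h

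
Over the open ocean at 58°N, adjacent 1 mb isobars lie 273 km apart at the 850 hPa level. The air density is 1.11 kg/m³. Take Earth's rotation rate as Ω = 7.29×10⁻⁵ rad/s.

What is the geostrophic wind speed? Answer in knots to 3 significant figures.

Coriolis parameter at 58°N:
f = 2Ω sin φ = 2 × 7.29×10⁻⁵ × sin 58° = 1.24×10⁻⁴ s⁻¹
Pressure gradient: |∂P/∂n| = 100 Pa / 273000 m = 3.66×10⁻⁴ Pa/m
Geostrophic balance (pressure-gradient force = Coriolis force):
V_g = (1/(fρ)) |∂P/∂n| = 3.66×10⁻⁴ / (1.24×10⁻⁴ × 1.11) = 2.67 m/s
Converting: 2.67 m/s × 1.944 = 5.19 knots

5.19 knots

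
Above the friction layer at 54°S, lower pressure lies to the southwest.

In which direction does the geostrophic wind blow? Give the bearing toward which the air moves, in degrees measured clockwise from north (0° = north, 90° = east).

The pressure-gradient force points toward the southwest (bearing 225°).
Geostrophic balance: in the Southern Hemisphere the Coriolis force deflects motion to the left, so the geostrophic wind blows 90° to the left of the pressure-gradient force (low pressure on the right).
Rotating 225° by 90° counterclockwise gives 135° — the wind blows toward the southeast.

135°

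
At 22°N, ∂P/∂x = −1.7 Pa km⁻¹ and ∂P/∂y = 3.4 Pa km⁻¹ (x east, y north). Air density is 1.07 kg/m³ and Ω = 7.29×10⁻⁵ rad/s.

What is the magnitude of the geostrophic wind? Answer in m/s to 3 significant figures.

65.0 m/s

Coriolis parameter at 22°N:
f = 2Ω sin φ = 2 × 7.29×10⁻⁵ × sin 22° = 5.46×10⁻⁵ s⁻¹
Component geostrophic relations (x east, y north):
u_g = −(1/(fρ)) ∂P/∂y,  v_g = (1/(fρ)) ∂P/∂x
u_g = −(3.4×10⁻³)/(5.46×10⁻⁵ × 1.07) = −58.2 m/s;  v_g = (−1.7×10⁻³)/(5.46×10⁻⁵ × 1.07) = −29.1 m/s
|V_g| = √(u_g² + v_g²) = 65.0 m/s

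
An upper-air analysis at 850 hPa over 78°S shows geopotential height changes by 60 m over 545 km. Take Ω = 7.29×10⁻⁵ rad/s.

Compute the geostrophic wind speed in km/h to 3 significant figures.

Coriolis parameter at 78°S:
f = 2Ω sin φ = 2 × 7.29×10⁻⁵ × sin 78° = 1.43×10⁻⁴ s⁻¹
Height gradient: |∂Z/∂n| = 60 m / 545000 m = 1.10×10⁻⁴
On a pressure surface, geostrophic balance gives V_g = (g/f)|∂Z/∂n|:
V_g = 9.81 × 1.10×10⁻⁴ / 1.43×10⁻⁴ = 7.57 m/s
Converting: 7.57 m/s × 3.6 = 27.3 km/h

27.3 km/h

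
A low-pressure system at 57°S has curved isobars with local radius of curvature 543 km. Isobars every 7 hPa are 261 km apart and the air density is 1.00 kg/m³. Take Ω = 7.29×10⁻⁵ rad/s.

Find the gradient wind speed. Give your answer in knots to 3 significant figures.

Coriolis parameter at 57°S:
f = 2Ω sin φ = 2 × 7.29×10⁻⁵ × sin 57° = 1.22×10⁻⁴ s⁻¹
Pressure gradient: |∂P/∂n| = 700 Pa / 261000 m = 2.68×10⁻³ Pa/m
Geostrophic speed: V_g = |∂P/∂n|/(fρ) = 2.68×10⁻³/(1.22×10⁻⁴ × 1.00) = 21.9 m/s
Around a low, centrifugal force acts outward with Coriolis, so pressure-gradient force balances both:
(1/ρ)|∂P/∂n| = fV + V²/R  →  V² + fR·V − fR·V_g = 0
With fR = 1.22×10⁻⁴ × 543×10³ m = 66.4 m/s:
V = [−fR + √((fR)² + 4 fR V_g)]/2 = [−66.4 + √(66.4² + 4×66.4×21.9)]/2 = 17.4 m/s
Subgeostrophic (V < V_g = 21.9 m/s), as expected around a low.
Converting: 17.4 m/s × 1.944 = 33.8 knots

33.8 knots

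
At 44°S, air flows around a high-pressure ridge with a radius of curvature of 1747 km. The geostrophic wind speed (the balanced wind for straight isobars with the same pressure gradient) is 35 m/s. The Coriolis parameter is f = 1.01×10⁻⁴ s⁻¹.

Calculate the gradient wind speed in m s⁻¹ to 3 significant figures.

48.1 m s⁻¹

Around a high, pressure-gradient force acts outward with centrifugal, so Coriolis balances both:
fV = (1/ρ)|∂P/∂n| + V²/R  →  V² − fR·V + fR·V_g = 0
With fR = 1.01×10⁻⁴ × 1747×10³ m = 176 m/s:
V = [fR − √((fR)² − 4 fR V_g)]/2 = [176 − √(176² − 4×176×35)]/2 = 48.1 m/s
Supergeostrophic (V > V_g = 35 m/s), as expected around a high.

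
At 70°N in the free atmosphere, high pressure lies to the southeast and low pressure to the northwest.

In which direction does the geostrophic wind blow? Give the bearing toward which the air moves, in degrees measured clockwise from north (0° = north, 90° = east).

The pressure-gradient force points toward the northwest (bearing 315°).
Geostrophic balance: in the Northern Hemisphere the Coriolis force deflects motion to the right, so the geostrophic wind blows 90° to the right of the pressure-gradient force (low pressure on the left).
Rotating 315° by 90° clockwise gives 045° — the wind blows toward the northeast.

045°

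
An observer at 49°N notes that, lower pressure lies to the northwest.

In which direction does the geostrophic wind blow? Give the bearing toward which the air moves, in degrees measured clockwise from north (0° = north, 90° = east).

The pressure-gradient force points toward the northwest (bearing 315°).
Geostrophic balance: in the Northern Hemisphere the Coriolis force deflects motion to the right, so the geostrophic wind blows 90° to the right of the pressure-gradient force (low pressure on the left).
Rotating 315° by 90° clockwise gives 045° — the wind blows toward the northeast.

045°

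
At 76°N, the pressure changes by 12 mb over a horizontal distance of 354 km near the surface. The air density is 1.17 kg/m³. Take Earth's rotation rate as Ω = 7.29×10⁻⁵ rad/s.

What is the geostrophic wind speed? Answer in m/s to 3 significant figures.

Coriolis parameter at 76°N:
f = 2Ω sin φ = 2 × 7.29×10⁻⁵ × sin 76° = 1.41×10⁻⁴ s⁻¹
Pressure gradient: |∂P/∂n| = 1200 Pa / 354000 m = 3.39×10⁻³ Pa/m
Geostrophic balance (pressure-gradient force = Coriolis force):
V_g = (1/(fρ)) |∂P/∂n| = 3.39×10⁻³ / (1.41×10⁻⁴ × 1.17) = 20.5 m/s

20.5 m/s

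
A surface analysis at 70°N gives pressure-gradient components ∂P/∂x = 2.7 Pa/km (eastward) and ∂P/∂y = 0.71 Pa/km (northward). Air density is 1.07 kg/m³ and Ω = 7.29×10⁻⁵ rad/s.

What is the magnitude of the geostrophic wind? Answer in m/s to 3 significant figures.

Coriolis parameter at 70°N:
f = 2Ω sin φ = 2 × 7.29×10⁻⁵ × sin 70° = 1.37×10⁻⁴ s⁻¹
Component geostrophic relations (x east, y north):
u_g = −(1/(fρ)) ∂P/∂y,  v_g = (1/(fρ)) ∂P/∂x
u_g = −(0.71×10⁻³)/(1.37×10⁻⁴ × 1.07) = −4.84 m/s;  v_g = (2.7×10⁻³)/(1.37×10⁻⁴ × 1.07) = 18.4 m/s
|V_g| = √(u_g² + v_g²) = 19.0 m/s

19.0 m/s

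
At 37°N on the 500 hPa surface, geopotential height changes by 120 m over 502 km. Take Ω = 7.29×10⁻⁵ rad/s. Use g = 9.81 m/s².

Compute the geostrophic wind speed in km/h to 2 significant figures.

96 km/h

Coriolis parameter at 37°N:
f = 2Ω sin φ = 2 × 7.29×10⁻⁵ × sin 37° = 8.77×10⁻⁵ s⁻¹
Height gradient: |∂Z/∂n| = 120 m / 502000 m = 2.39×10⁻⁴
On a pressure surface, geostrophic balance gives V_g = (g/f)|∂Z/∂n|:
V_g = 9.81 × 2.39×10⁻⁴ / 8.77×10⁻⁵ = 26.7 m/s
Converting: 26.7 m/s × 3.6 = 96 km/h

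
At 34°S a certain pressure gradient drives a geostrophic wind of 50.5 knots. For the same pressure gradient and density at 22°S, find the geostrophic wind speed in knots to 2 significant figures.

75 knots

With the same pressure gradient and density, V_g ∝ 1/f ∝ 1/sin φ.
V₂ = V₁ · sin φ₁ / sin φ₂ = 50.5 × sin 34° / sin 22°
V₂ = 50.5 × 0.5592/0.3746 = 75 knots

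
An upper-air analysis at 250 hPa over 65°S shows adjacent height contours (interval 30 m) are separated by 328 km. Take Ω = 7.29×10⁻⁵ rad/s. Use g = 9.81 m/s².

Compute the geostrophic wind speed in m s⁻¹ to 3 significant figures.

6.79 m s⁻¹

Coriolis parameter at 65°S:
f = 2Ω sin φ = 2 × 7.29×10⁻⁵ × sin 65° = 1.32×10⁻⁴ s⁻¹
Height gradient: |∂Z/∂n| = 30 m / 328000 m = 9.15×10⁻⁵
On a pressure surface, geostrophic balance gives V_g = (g/f)|∂Z/∂n|:
V_g = 9.81 × 9.15×10⁻⁵ / 1.32×10⁻⁴ = 6.79 m/s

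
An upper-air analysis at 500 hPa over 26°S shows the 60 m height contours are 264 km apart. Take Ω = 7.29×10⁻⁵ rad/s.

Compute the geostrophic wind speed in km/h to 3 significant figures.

Coriolis parameter at 26°S:
f = 2Ω sin φ = 2 × 7.29×10⁻⁵ × sin 26° = 6.39×10⁻⁵ s⁻¹
Height gradient: |∂Z/∂n| = 60 m / 264000 m = 2.27×10⁻⁴
On a pressure surface, geostrophic balance gives V_g = (g/f)|∂Z/∂n|:
V_g = 9.81 × 2.27×10⁻⁴ / 6.39×10⁻⁵ = 34.9 m/s
Converting: 34.9 m/s × 3.6 = 126 km/h

126 km/h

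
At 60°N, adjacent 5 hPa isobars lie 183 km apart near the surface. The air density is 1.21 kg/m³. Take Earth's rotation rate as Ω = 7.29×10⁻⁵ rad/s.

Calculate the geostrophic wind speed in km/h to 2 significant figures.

64 km/h

Coriolis parameter at 60°N:
f = 2Ω sin φ = 2 × 7.29×10⁻⁵ × sin 60° = 1.26×10⁻⁴ s⁻¹
Pressure gradient: |∂P/∂n| = 500 Pa / 183000 m = 2.73×10⁻³ Pa/m
Geostrophic balance (pressure-gradient force = Coriolis force):
V_g = (1/(fρ)) |∂P/∂n| = 2.73×10⁻³ / (1.26×10⁻⁴ × 1.21) = 17.9 m/s
Converting: 17.9 m/s × 3.6 = 64 km/h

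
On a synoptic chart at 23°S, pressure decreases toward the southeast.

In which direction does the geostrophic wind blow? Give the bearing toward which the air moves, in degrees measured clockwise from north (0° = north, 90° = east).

045°

The pressure-gradient force points toward the southeast (bearing 135°).
Geostrophic balance: in the Southern Hemisphere the Coriolis force deflects motion to the left, so the geostrophic wind blows 90° to the left of the pressure-gradient force (low pressure on the right).
Rotating 135° by 90° counterclockwise gives 045° — the wind blows toward the northeast.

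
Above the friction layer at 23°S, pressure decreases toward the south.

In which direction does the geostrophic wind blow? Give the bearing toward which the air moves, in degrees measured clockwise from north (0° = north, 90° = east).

The pressure-gradient force points toward the south (bearing 180°).
Geostrophic balance: in the Southern Hemisphere the Coriolis force deflects motion to the left, so the geostrophic wind blows 90° to the left of the pressure-gradient force (low pressure on the right).
Rotating 180° by 90° counterclockwise gives 090° — the wind blows toward the east.

090°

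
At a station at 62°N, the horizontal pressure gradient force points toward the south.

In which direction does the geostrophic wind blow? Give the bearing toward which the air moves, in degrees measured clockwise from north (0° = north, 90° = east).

The pressure-gradient force points toward the south (bearing 180°).
Geostrophic balance: in the Northern Hemisphere the Coriolis force deflects motion to the right, so the geostrophic wind blows 90° to the right of the pressure-gradient force (low pressure on the left).
Rotating 180° by 90° clockwise gives 270° — the wind blows toward the west.

270°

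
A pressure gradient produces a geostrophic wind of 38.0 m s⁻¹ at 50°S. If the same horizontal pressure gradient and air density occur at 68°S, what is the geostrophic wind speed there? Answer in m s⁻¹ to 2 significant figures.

31 m s⁻¹

With the same pressure gradient and density, V_g ∝ 1/f ∝ 1/sin φ.
V₂ = V₁ · sin φ₁ / sin φ₂ = 38.0 × sin 50° / sin 68°
V₂ = 38.0 × 0.7660/0.9272 = 31 m s⁻¹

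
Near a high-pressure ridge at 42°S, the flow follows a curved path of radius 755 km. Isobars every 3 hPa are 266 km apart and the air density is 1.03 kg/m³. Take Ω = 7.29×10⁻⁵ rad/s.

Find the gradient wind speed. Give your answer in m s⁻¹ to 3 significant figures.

Coriolis parameter at 42°S:
f = 2Ω sin φ = 2 × 7.29×10⁻⁵ × sin 42° = 9.76×10⁻⁵ s⁻¹
Pressure gradient: |∂P/∂n| = 300 Pa / 266000 m = 1.13×10⁻³ Pa/m
Geostrophic speed: V_g = |∂P/∂n|/(fρ) = 1.13×10⁻³/(9.76×10⁻⁵ × 1.03) = 11.2 m/s
Around a high, pressure-gradient force acts outward with centrifugal, so Coriolis balances both:
fV = (1/ρ)|∂P/∂n| + V²/R  →  V² − fR·V + fR·V_g = 0
With fR = 9.76×10⁻⁵ × 755×10³ m = 73.7 m/s:
V = [fR − √((fR)² − 4 fR V_g)]/2 = [73.7 − √(73.7² − 4×73.7×11.2)]/2 = 13.8 m/s
Supergeostrophic (V > V_g = 11.2 m/s), as expected around a high.

13.8 m s⁻¹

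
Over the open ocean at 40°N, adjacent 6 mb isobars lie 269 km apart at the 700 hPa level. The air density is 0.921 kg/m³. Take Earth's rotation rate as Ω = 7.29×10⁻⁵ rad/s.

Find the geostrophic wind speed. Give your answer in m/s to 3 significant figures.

25.8 m/s

Coriolis parameter at 40°N:
f = 2Ω sin φ = 2 × 7.29×10⁻⁵ × sin 40° = 9.37×10⁻⁵ s⁻¹
Pressure gradient: |∂P/∂n| = 600 Pa / 269000 m = 2.23×10⁻³ Pa/m
Geostrophic balance (pressure-gradient force = Coriolis force):
V_g = (1/(fρ)) |∂P/∂n| = 2.23×10⁻³ / (9.37×10⁻⁵ × 0.921) = 25.8 m/s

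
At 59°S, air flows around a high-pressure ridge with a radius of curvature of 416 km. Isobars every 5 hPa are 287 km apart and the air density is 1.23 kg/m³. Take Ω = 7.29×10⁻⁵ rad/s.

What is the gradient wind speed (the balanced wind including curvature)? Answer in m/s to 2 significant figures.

17 m/s

Coriolis parameter at 59°S:
f = 2Ω sin φ = 2 × 7.29×10⁻⁵ × sin 59° = 1.25×10⁻⁴ s⁻¹
Pressure gradient: |∂P/∂n| = 500 Pa / 287000 m = 1.74×10⁻³ Pa/m
Geostrophic speed: V_g = |∂P/∂n|/(fρ) = 1.74×10⁻³/(1.25×10⁻⁴ × 1.23) = 11.3 m/s
Around a high, pressure-gradient force acts outward with centrifugal, so Coriolis balances both:
fV = (1/ρ)|∂P/∂n| + V²/R  →  V² − fR·V + fR·V_g = 0
With fR = 1.25×10⁻⁴ × 416×10³ m = 52.0 m/s:
V = [fR − √((fR)² − 4 fR V_g)]/2 = [52.0 − √(52.0² − 4×52.0×11.3)]/2 = 16.7 m/s
Supergeostrophic (V > V_g = 11.3 m/s), as expected around a high.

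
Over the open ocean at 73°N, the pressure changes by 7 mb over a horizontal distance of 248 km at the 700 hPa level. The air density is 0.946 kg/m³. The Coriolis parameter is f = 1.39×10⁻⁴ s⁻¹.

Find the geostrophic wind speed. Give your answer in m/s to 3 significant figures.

Pressure gradient: |∂P/∂n| = 700 Pa / 248000 m = 2.82×10⁻³ Pa/m
Geostrophic balance (pressure-gradient force = Coriolis force):
V_g = (1/(fρ)) |∂P/∂n| = 2.82×10⁻³ / (1.39×10⁻⁴ × 0.946) = 21.5 m/s

21.5 m/s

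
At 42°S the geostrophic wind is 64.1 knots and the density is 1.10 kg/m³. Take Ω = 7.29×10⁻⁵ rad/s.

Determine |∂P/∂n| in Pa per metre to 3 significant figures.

Coriolis parameter at 42°S:
f = 2Ω sin φ = 2 × 7.29×10⁻⁵ × sin 42° = 9.76×10⁻⁵ s⁻¹
Wind speed in SI: 64.1 knots = 33.0 m/s
Geostrophic balance rearranged: |∂P/∂n| = f ρ V_g
|∂P/∂n| = 9.76×10⁻⁵ × 1.10 × 33.0 = 3.54×10⁻³ Pa/m

3.54×10⁻³ Pa/m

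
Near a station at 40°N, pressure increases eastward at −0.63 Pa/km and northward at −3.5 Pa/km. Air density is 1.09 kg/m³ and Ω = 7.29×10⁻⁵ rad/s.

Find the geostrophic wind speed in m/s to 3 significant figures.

34.8 m/s

Coriolis parameter at 40°N:
f = 2Ω sin φ = 2 × 7.29×10⁻⁵ × sin 40° = 9.37×10⁻⁵ s⁻¹
Component geostrophic relations (x east, y north):
u_g = −(1/(fρ)) ∂P/∂y,  v_g = (1/(fρ)) ∂P/∂x
u_g = −(−3.5×10⁻³)/(9.37×10⁻⁵ × 1.09) = 34.3 m/s;  v_g = (−0.63×10⁻³)/(9.37×10⁻⁵ × 1.09) = −6.17 m/s
|V_g| = √(u_g² + v_g²) = 34.8 m/s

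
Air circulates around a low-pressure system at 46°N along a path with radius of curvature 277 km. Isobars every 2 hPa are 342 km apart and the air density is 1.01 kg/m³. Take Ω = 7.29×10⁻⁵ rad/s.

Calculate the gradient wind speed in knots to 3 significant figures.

Coriolis parameter at 46°N:
f = 2Ω sin φ = 2 × 7.29×10⁻⁵ × sin 46° = 1.05×10⁻⁴ s⁻¹
Pressure gradient: |∂P/∂n| = 200 Pa / 342000 m = 5.85×10⁻⁴ Pa/m
Geostrophic speed: V_g = |∂P/∂n|/(fρ) = 5.85×10⁻⁴/(1.05×10⁻⁴ × 1.01) = 5.52 m/s
Around a low, centrifugal force acts outward with Coriolis, so pressure-gradient force balances both:
(1/ρ)|∂P/∂n| = fV + V²/R  →  V² + fR·V − fR·V_g = 0
With fR = 1.05×10⁻⁴ × 277×10³ m = 29.1 m/s:
V = [−fR + √((fR)² + 4 fR V_g)]/2 = [−29.1 + √(29.1² + 4×29.1×5.52)]/2 = 4.75 m/s
Subgeostrophic (V < V_g = 5.52 m/s), as expected around a low.
Converting: 4.75 m/s × 1.944 = 9.22 knots

9.22 knots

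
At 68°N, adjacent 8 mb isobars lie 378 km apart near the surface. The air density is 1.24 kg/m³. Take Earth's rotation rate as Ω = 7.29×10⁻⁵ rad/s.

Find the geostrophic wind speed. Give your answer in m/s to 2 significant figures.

Coriolis parameter at 68°N:
f = 2Ω sin φ = 2 × 7.29×10⁻⁵ × sin 68° = 1.35×10⁻⁴ s⁻¹
Pressure gradient: |∂P/∂n| = 800 Pa / 378000 m = 2.12×10⁻³ Pa/m
Geostrophic balance (pressure-gradient force = Coriolis force):
V_g = (1/(fρ)) |∂P/∂n| = 2.12×10⁻³ / (1.35×10⁻⁴ × 1.24) = 12.6 m/s

13 m/s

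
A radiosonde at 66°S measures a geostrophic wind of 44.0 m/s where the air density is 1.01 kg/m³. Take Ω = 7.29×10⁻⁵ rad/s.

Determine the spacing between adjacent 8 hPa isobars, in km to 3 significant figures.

Coriolis parameter at 66°S:
f = 2Ω sin φ = 2 × 7.29×10⁻⁵ × sin 66° = 1.33×10⁻⁴ s⁻¹
Geostrophic balance rearranged: |∂P/∂n| = f ρ V_g
|∂P/∂n| = 1.33×10⁻⁴ × 1.01 × 44.0 = 5.92×10⁻³ Pa/m
Isobar spacing: Δn = ΔP/|∂P/∂n| = 800 Pa / 5.92×10⁻³ Pa/m = 135154 m ≈ 135 km

135 km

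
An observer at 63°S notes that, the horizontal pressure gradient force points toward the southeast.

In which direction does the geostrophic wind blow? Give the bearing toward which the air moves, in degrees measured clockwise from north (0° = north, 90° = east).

045°

The pressure-gradient force points toward the southeast (bearing 135°).
Geostrophic balance: in the Southern Hemisphere the Coriolis force deflects motion to the left, so the geostrophic wind blows 90° to the left of the pressure-gradient force (low pressure on the right).
Rotating 135° by 90° counterclockwise gives 045° — the wind blows toward the northeast.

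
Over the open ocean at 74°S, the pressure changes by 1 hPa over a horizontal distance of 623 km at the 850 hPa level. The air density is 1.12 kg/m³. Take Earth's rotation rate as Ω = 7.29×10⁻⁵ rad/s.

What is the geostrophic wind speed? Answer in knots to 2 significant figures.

Coriolis parameter at 74°S:
f = 2Ω sin φ = 2 × 7.29×10⁻⁵ × sin 74° = 1.40×10⁻⁴ s⁻¹
Pressure gradient: |∂P/∂n| = 100 Pa / 623000 m = 1.61×10⁻⁴ Pa/m
Geostrophic balance (pressure-gradient force = Coriolis force):
V_g = (1/(fρ)) |∂P/∂n| = 1.61×10⁻⁴ / (1.40×10⁻⁴ × 1.12) = 1.02 m/s
Converting: 1.02 m/s × 1.944 = 2.0 knots

2.0 knots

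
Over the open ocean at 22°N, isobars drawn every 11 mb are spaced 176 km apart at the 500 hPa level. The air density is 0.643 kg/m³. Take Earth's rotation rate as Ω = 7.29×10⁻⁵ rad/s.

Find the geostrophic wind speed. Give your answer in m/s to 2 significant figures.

180 m/s

Coriolis parameter at 22°N:
f = 2Ω sin φ = 2 × 7.29×10⁻⁵ × sin 22° = 5.46×10⁻⁵ s⁻¹
Pressure gradient: |∂P/∂n| = 1100 Pa / 176000 m = 6.25×10⁻³ Pa/m
Geostrophic balance (pressure-gradient force = Coriolis force):
V_g = (1/(fρ)) |∂P/∂n| = 6.25×10⁻³ / (5.46×10⁻⁵ × 0.643) = 178 m/s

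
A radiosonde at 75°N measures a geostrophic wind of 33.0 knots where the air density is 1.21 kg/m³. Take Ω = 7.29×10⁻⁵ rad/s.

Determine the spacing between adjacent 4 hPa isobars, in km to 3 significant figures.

138 km

Coriolis parameter at 75°N:
f = 2Ω sin φ = 2 × 7.29×10⁻⁵ × sin 75° = 1.41×10⁻⁴ s⁻¹
Wind speed in SI: 33.0 knots = 17.0 m/s
Geostrophic balance rearranged: |∂P/∂n| = f ρ V_g
|∂P/∂n| = 1.41×10⁻⁴ × 1.21 × 17.0 = 2.89×10⁻³ Pa/m
Isobar spacing: Δn = ΔP/|∂P/∂n| = 400 Pa / 2.89×10⁻³ Pa/m = 138268 m ≈ 138 km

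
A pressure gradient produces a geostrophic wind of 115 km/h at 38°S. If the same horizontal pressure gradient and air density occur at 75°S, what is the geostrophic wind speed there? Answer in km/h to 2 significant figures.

With the same pressure gradient and density, V_g ∝ 1/f ∝ 1/sin φ.
V₂ = V₁ · sin φ₁ / sin φ₂ = 115 × sin 38° / sin 75°
V₂ = 115 × 0.6157/0.9659 = 73 km/h

73 km/h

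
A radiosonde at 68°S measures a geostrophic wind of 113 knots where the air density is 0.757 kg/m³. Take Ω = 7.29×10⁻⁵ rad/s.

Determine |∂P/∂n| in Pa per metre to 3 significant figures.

Coriolis parameter at 68°S:
f = 2Ω sin φ = 2 × 7.29×10⁻⁵ × sin 68° = 1.35×10⁻⁴ s⁻¹
Wind speed in SI: 113 knots = 58.1 m/s
Geostrophic balance rearranged: |∂P/∂n| = f ρ V_g
|∂P/∂n| = 1.35×10⁻⁴ × 0.757 × 58.1 = 5.95×10⁻³ Pa/m

5.95×10⁻³ Pa/m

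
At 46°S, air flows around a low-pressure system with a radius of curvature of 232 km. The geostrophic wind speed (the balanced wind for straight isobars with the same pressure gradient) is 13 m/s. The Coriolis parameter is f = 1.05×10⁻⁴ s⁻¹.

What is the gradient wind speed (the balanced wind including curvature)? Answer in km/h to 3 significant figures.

Around a low, centrifugal force acts outward with Coriolis, so pressure-gradient force balances both:
(1/ρ)|∂P/∂n| = fV + V²/R  →  V² + fR·V − fR·V_g = 0
With fR = 1.05×10⁻⁴ × 232×10³ m = 24.4 m/s:
V = [−fR + √((fR)² + 4 fR V_g)]/2 = [−24.4 + √(24.4² + 4×24.4×13)]/2 = 9.38 m/s
Subgeostrophic (V < V_g = 13 m/s), as expected around a low.
Converting: 9.38 m/s × 3.6 = 33.8 km/h

33.8 km/h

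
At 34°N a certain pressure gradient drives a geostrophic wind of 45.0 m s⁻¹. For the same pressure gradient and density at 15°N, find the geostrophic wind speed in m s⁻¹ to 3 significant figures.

97.2 m s⁻¹

With the same pressure gradient and density, V_g ∝ 1/f ∝ 1/sin φ.
V₂ = V₁ · sin φ₁ / sin φ₂ = 45.0 × sin 34° / sin 15°
V₂ = 45.0 × 0.5592/0.2588 = 97.2 m s⁻¹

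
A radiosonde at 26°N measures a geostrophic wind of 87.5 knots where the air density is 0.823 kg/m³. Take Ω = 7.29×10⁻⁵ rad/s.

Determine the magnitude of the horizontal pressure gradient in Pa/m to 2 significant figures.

2.4×10⁻³ Pa/m

Coriolis parameter at 26°N:
f = 2Ω sin φ = 2 × 7.29×10⁻⁵ × sin 26° = 6.39×10⁻⁵ s⁻¹
Wind speed in SI: 87.5 knots = 45.0 m/s
Geostrophic balance rearranged: |∂P/∂n| = f ρ V_g
|∂P/∂n| = 6.39×10⁻⁵ × 0.823 × 45.0 = 2.37×10⁻³ Pa/m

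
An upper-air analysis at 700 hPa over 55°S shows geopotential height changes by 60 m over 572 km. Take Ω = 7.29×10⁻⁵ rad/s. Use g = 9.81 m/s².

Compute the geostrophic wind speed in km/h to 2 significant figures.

Coriolis parameter at 55°S:
f = 2Ω sin φ = 2 × 7.29×10⁻⁵ × sin 55° = 1.19×10⁻⁴ s⁻¹
Height gradient: |∂Z/∂n| = 60 m / 572000 m = 1.05×10⁻⁴
On a pressure surface, geostrophic balance gives V_g = (g/f)|∂Z/∂n|:
V_g = 9.81 × 1.05×10⁻⁴ / 1.19×10⁻⁴ = 8.62 m/s
Converting: 8.62 m/s × 3.6 = 31 km/h

31 km/h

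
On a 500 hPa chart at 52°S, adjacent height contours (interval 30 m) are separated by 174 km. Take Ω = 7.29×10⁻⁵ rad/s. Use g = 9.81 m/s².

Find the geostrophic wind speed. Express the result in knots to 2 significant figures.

Coriolis parameter at 52°S:
f = 2Ω sin φ = 2 × 7.29×10⁻⁵ × sin 52° = 1.15×10⁻⁴ s⁻¹
Height gradient: |∂Z/∂n| = 30 m / 174000 m = 1.72×10⁻⁴
On a pressure surface, geostrophic balance gives V_g = (g/f)|∂Z/∂n|:
V_g = 9.81 × 1.72×10⁻⁴ / 1.15×10⁻⁴ = 14.7 m/s
Converting: 14.7 m/s × 1.944 = 29 knots

29 knots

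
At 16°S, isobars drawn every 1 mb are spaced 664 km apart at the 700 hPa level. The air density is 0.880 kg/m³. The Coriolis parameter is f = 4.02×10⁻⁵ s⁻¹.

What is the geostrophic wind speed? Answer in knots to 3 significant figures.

8.28 knots

Pressure gradient: |∂P/∂n| = 100 Pa / 664000 m = 1.51×10⁻⁴ Pa/m
Geostrophic balance (pressure-gradient force = Coriolis force):
V_g = (1/(fρ)) |∂P/∂n| = 1.51×10⁻⁴ / (4.02×10⁻⁵ × 0.880) = 4.26 m/s
Converting: 4.26 m/s × 1.944 = 8.28 knots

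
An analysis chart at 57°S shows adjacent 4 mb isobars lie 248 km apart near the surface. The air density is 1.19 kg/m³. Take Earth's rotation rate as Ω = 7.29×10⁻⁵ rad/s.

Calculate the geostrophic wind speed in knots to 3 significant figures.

Coriolis parameter at 57°S:
f = 2Ω sin φ = 2 × 7.29×10⁻⁵ × sin 57° = 1.22×10⁻⁴ s⁻¹
Pressure gradient: |∂P/∂n| = 400 Pa / 248000 m = 1.61×10⁻³ Pa/m
Geostrophic balance (pressure-gradient force = Coriolis force):
V_g = (1/(fρ)) |∂P/∂n| = 1.61×10⁻³ / (1.22×10⁻⁴ × 1.19) = 11.1 m/s
Converting: 11.1 m/s × 1.944 = 21.5 knots

21.5 knots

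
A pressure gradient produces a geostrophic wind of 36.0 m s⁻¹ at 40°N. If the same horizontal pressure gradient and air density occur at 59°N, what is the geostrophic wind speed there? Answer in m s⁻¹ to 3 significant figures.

With the same pressure gradient and density, V_g ∝ 1/f ∝ 1/sin φ.
V₂ = V₁ · sin φ₁ / sin φ₂ = 36.0 × sin 40° / sin 59°
V₂ = 36.0 × 0.6428/0.8572 = 27.0 m s⁻¹

27.0 m s⁻¹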